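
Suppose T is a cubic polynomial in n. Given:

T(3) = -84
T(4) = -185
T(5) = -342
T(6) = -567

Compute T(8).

Write T(n) = an³ + bn² + cn + d; the 4 given values yield a linear system in the 4 coefficients.
Solving, T(n) = -2n³ - 4n² + n + 3.
Then T(8) = -1269.

-1269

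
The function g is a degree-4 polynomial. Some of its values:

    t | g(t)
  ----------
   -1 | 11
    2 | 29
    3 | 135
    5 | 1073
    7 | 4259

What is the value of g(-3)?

249

Write g(t) = at^4 + bt³ + ct² + dt + e; the 5 given values yield a linear system in the 5 coefficients.
Solving, g(t) = 2t^4 - 2t³ + 3t² - t + 3.
Then g(-3) = 249.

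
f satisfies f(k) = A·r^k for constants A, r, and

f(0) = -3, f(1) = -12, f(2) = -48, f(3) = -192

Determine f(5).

-3072

Consecutive ratio: -12/(-3) = 4, and -48/(-12) = 4, so r = 4.
Then A·4^0 = -3 gives A = -3, and f(k) = -3·4^k.
f(5) = -3·4^5 = -3072.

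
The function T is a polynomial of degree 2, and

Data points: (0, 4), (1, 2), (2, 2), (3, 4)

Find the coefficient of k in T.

-3

First differences: -2, 0, 2. Second differences: 2, 2.
Level-2 differences are constant, so T has degree 2.
Fitting a degree-2 polynomial gives T(k) = k² - 3k + 4.
The coefficient of k is -3.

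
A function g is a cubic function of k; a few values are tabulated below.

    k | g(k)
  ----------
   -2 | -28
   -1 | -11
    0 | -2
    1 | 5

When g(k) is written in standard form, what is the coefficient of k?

7

Write g(k) = ak³ + bk² + ck + d; the 4 given values yield a linear system in the 4 coefficients.
Solving, g(k) = k³ - k² + 7k - 2.
The coefficient of k is 7.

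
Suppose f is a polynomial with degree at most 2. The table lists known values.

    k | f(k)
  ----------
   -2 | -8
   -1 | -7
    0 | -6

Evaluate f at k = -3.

First differences: 1, 1.
Level-1 differences are constant, so f has degree 1.
Fitting a degree-1 polynomial gives f(k) = k - 6.
Then f(-3) = -9.

-9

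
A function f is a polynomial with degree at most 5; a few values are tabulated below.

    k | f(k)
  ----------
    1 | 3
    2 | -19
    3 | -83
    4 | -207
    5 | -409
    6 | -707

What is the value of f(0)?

1

Write f(k) = ak^5 + bk^4 + ck³ + dk² + ek + p; the 6 given values yield a linear system in the 6 coefficients.
Solving, the top 2 coefficients vanish, and f(k) = -3k³ - 3k² + 8k + 1.
Then f(0) = 1.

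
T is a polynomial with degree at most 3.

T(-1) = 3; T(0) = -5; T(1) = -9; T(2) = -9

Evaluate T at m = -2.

First differences: -8, -4, 0. Second differences: 4, 4.
Level-2 differences are constant, so T has degree 2.
Fitting a degree-2 polynomial gives T(m) = 2m² - 6m - 5.
Then T(-2) = 15.

15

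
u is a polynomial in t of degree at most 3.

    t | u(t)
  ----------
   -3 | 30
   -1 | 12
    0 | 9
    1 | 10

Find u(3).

Write u(t) = at³ + bt² + ct + d; the 4 given values yield a linear system in the 4 coefficients.
Solving, the leading coefficient vanishes, and u(t) = 2t² - t + 9.
Then u(3) = 24.

24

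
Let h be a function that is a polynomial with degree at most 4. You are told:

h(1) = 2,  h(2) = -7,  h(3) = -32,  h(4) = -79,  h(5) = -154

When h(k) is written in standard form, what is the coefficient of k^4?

First differences: -9, -25, -47, -75. Second differences: -16, -22, -28. Third differences: -6, -6.
Level-3 differences are constant, so h has degree 3.
Fitting a degree-3 polynomial gives h(k) = -k³ - 2k² + 4k + 1.
The coefficient of k^4 is 0.

0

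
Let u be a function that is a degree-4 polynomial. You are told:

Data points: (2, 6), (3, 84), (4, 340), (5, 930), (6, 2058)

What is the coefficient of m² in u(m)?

Write u(m) = am^4 + bm³ + cm² + dm + e; the 5 given values yield a linear system in the 5 coefficients.
Solving, u(m) = 2m^4 - 2m³ - 3m² + m.
The coefficient of m² is -3.

-3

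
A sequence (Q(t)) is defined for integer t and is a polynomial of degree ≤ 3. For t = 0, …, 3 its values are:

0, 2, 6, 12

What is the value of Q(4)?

20

Write Q(t) = at³ + bt² + ct + d; the 4 given values yield a linear system in the 4 coefficients.
Solving, the leading coefficient vanishes, and Q(t) = t² + t.
Then Q(4) = 20.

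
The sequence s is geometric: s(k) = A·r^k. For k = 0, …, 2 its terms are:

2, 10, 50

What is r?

5

Consecutive ratio: 10/2 = 5, and 50/10 = 5, so r = 5.
Then A·5^0 = 2 gives A = 2, and s(k) = 2·5^k.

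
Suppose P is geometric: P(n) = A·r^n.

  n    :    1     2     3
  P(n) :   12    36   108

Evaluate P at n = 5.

Consecutive ratio: 36/12 = 3, and 108/36 = 3, so r = 3.
Then A·3^1 = 12 gives A = 4, and P(n) = 4·3^n.
P(5) = 4·3^5 = 972.

972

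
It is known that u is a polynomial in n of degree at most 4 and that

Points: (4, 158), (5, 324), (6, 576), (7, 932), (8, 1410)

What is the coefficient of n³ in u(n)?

3

First differences: 166, 252, 356, 478. Second differences: 86, 104, 122. Third differences: 18, 18.
Level-3 differences are constant, so u has degree 3.
Fitting a degree-3 polynomial gives u(n) = 3n³ - 2n² + n - 6.
The coefficient of n³ is 3.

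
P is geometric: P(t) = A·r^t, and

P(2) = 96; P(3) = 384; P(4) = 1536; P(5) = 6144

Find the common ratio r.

4

Consecutive ratio: 384/96 = 4, and 1536/384 = 4, so r = 4.
Then A·4^2 = 96 gives A = 6, and P(t) = 6·4^t.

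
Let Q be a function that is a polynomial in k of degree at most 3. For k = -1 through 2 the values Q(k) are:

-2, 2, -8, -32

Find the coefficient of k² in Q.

-7

First differences: 4, -10, -24. Second differences: -14, -14.
Level-2 differences are constant, so Q has degree 2.
Fitting a degree-2 polynomial gives Q(k) = -7k² - 3k + 2.
The coefficient of k² is -7.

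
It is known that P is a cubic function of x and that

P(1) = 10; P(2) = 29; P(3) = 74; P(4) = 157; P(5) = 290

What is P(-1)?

First differences: 19, 45, 83, 133. Second differences: 26, 38, 50. Third differences: 12, 12.
Level-3 differences are constant, so P has degree 3.
Fitting a degree-3 polynomial gives P(x) = 2x³ + x² + 2x + 5.
Then P(-1) = 2.

2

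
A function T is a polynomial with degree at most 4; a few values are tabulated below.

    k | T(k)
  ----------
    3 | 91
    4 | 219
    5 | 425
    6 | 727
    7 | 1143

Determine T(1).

-3

First differences: 128, 206, 302, 416. Second differences: 78, 96, 114. Third differences: 18, 18.
Level-3 differences are constant, so T has degree 3.
Fitting a degree-3 polynomial gives T(k) = 3k³ + 3k² - 4k - 5.
Then T(1) = -3.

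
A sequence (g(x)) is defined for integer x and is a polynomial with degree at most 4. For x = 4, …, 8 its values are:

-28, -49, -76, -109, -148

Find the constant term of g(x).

-4

First differences: -21, -27, -33, -39. Second differences: -6, -6, -6.
Level-2 differences are constant, so g has degree 2.
Fitting a degree-2 polynomial gives g(x) = -3x² + 6x - 4.
The constant term is g(0) = -4.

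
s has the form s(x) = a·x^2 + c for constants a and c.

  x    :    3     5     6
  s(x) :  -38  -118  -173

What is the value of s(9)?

-398

From s(3) = -38 and s(5) = -118: 9a + c = -38 and 25a + c = -118.
Subtracting: 16a = -80, so a = -5; then c = -38 − (-5)·9 = 7.
So s(x) = -5x² + 7, and s(9) = -398.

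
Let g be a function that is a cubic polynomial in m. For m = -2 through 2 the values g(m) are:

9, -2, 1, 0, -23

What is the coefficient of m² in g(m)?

-2

First differences: -11, 3, -1, -23. Second differences: 14, -4, -22. Third differences: -18, -18.
Level-3 differences are constant, so g has degree 3.
Fitting a degree-3 polynomial gives g(m) = -3m³ - 2m² + 4m + 1.
The coefficient of m² is -2.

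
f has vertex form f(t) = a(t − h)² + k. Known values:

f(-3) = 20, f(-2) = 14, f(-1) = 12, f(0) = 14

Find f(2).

30

First differences -6, -2, 2; second difference 4 = 2a, so a = 2.
Expanding, the t-coefficient is −2ah = -4h; matching it to the data gives h = -1, and then k = 12.
So f(t) = 2(t + 1)² + 12.
f(2) = 2·3² + 12 = 30.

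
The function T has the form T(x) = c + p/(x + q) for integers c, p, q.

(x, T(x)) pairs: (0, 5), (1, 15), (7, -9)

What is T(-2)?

0

(T(x) − c)(x + q) = p for each data point; the three points give a linear system in c and q, then p follows.
Solving: c = -5, q = -2, p = -20, so T(x) = -5 − 20/(x − 2).
Then T(-2) = -5 − 20/(-4) = 0.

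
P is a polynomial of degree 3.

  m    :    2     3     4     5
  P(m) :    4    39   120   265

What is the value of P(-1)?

Write P(m) = am³ + bm² + cm + d; the 4 given values yield a linear system in the 4 coefficients.
Solving, P(m) = 3m³ - 4m² - 2m.
Then P(-1) = -5.

-5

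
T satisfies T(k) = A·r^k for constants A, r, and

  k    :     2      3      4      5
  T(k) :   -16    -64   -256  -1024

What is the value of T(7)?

Consecutive ratio: -64/(-16) = 4, and -256/(-64) = 4, so r = 4.
Then A·4^2 = -16 gives A = -1, and T(k) = -1·4^k.
T(7) = -1·4^7 = -16384.

-16384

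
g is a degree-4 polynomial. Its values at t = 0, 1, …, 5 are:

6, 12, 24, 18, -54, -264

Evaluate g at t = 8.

-2802

First differences: 6, 12, -6, -72, -210. Second differences: 6, -18, -66, -138. Third differences: -24, -48, -72. Fourth differences: -24, -24.
Level-4 differences are constant, so g has degree 4.
Fitting a degree-4 polynomial gives g(t) = -t^4 + 2t³ + 4t² + t + 6.
Then g(8) = -2802.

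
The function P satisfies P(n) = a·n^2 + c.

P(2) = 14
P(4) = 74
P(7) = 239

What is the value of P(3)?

From P(2) = 14 and P(4) = 74: 4a + c = 14 and 16a + c = 74.
Subtracting: 12a = 60, so a = 5; then c = 14 − 5·4 = -6.
So P(n) = 5n² − 6, and P(3) = 39.

39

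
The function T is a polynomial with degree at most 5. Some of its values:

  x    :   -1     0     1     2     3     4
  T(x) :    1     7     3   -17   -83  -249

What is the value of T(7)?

-2247

Write T(x) = ax^5 + bx^4 + cx³ + dx² + ex + p; the 6 given values yield a linear system in the 6 coefficients.
Solving, the leading coefficient vanishes, and T(x) = -x^4 + x³ - 4x² + 7.
Then T(7) = -2247.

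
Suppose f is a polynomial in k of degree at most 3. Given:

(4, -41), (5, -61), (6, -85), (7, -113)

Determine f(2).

Write f(k) = ak³ + bk² + ck + d; the 4 given values yield a linear system in the 4 coefficients.
Solving, the leading coefficient vanishes, and f(k) = -2k² - 2k - 1.
Then f(2) = -13.

-13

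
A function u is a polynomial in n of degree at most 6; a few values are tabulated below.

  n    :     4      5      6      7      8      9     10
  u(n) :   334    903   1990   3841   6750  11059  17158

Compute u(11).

25485

First differences: 569, 1087, 1851, 2909, 4309, 6099. Second differences: 518, 764, 1058, 1400, 1790. Third differences: 246, 294, 342, 390. Fourth differences: 48, 48, 48.
Level-4 differences are constant, so u has degree 4.
Fitting a degree-4 polynomial gives u(n) = 2n^4 - 3n³ + 2n² - 4n - 2.
Then u(11) = 25485.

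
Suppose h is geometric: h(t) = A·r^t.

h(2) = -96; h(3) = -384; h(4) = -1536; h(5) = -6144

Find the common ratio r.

4

Consecutive ratio: -384/(-96) = 4, and -1536/(-384) = 4, so r = 4.
Then A·4^2 = -96 gives A = -6, and h(t) = -6·4^t.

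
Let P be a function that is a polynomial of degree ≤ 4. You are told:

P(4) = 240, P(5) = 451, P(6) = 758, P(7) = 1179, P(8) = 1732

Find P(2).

34

Write P(n) = an^4 + bn³ + cn² + dn + e; the 5 given values yield a linear system in the 5 coefficients.
Solving, the leading coefficient vanishes, and P(n) = 3n³ + 3n² + n - 4.
Then P(2) = 34.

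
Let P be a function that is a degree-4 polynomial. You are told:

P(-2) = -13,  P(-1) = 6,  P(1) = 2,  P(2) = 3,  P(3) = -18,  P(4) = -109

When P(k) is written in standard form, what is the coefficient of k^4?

Write P(k) = ak^4 + bk³ + ck² + dk + e; the 6 given values yield a linear system in the 5 coefficients.
Solving, P(k) = -k^4 + 2k³ + 2k² - 4k + 3.
The coefficient of k^4 is -1.

-1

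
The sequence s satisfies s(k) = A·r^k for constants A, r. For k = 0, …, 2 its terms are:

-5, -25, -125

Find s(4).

Consecutive ratio: -25/(-5) = 5, and -125/(-25) = 5, so r = 5.
Then A·5^0 = -5 gives A = -5, and s(k) = -5·5^k.
s(4) = -5·5^4 = -3125.

-3125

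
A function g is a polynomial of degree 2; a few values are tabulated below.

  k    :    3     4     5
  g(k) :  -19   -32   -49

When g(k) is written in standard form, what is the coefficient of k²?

-2

Write g(k) = ak² + bk + c; the 3 given values yield a linear system in the 3 coefficients.
Solving, g(k) = -2k² + k - 4.
The coefficient of k² is -2.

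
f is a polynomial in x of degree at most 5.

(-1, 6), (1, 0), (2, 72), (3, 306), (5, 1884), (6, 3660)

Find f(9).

Write f(x) = ax^5 + bx^4 + cx³ + dx² + ex + p; the 6 given values yield a linear system in the 6 coefficients.
Solving, the leading coefficient vanishes, and f(x) = 2x^4 + 4x³ + 7x² - 7x - 6.
Then f(9) = 16536.

16536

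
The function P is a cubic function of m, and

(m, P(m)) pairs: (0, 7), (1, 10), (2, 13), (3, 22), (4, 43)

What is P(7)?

238

First differences: 3, 3, 9, 21. Second differences: 0, 6, 12. Third differences: 6, 6.
Level-3 differences are constant, so P has degree 3.
Fitting a degree-3 polynomial gives P(m) = m³ - 3m² + 5m + 7.
Then P(7) = 238.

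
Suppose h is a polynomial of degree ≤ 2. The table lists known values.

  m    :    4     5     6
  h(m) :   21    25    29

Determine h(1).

First differences: 4, 4.
Level-1 differences are constant, so h has degree 1.
Fitting a degree-1 polynomial gives h(m) = 4m + 5.
Then h(1) = 9.

9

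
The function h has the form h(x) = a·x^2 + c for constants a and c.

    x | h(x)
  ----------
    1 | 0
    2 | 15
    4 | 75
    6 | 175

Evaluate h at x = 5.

From h(1) = 0 and h(2) = 15: 1a + c = 0 and 4a + c = 15.
Subtracting: 3a = 15, so a = 5; then c = 0 − 5·1 = -5.
So h(x) = 5x² − 5, and h(5) = 120.

120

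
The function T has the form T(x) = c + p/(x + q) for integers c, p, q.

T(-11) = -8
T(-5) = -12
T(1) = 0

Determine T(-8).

(T(x) − c)(x + q) = p for each data point; the three points give a linear system in c and q, then p follows.
Solving: c = -6, q = 2, p = 18, so T(x) = -6 + 18/(x + 2).
Then T(-8) = -6 + 18/(-6) = -9.

-9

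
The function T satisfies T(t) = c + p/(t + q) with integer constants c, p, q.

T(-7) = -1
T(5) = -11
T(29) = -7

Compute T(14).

(T(t) − c)(t + q) = p for each data point; the three points give a linear system in c and q, then p follows.
Solving: c = -6, q = 1, p = -30, so T(t) = -6 − 30/(t + 1).
Then T(14) = -6 − 30/15 = -8.

-8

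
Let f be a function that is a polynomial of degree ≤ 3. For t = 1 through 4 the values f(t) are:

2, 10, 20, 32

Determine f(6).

62

First differences: 8, 10, 12. Second differences: 2, 2.
Level-2 differences are constant, so f has degree 2.
Fitting a degree-2 polynomial gives f(t) = t² + 5t - 4.
Then f(6) = 62.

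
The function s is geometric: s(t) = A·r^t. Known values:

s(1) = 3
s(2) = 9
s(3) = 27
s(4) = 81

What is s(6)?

Consecutive ratio: 9/3 = 3, and 27/9 = 3, so r = 3.
Then A·3^1 = 3 gives A = 1, and s(t) = 1·3^t.
s(6) = 1·3^6 = 729.

729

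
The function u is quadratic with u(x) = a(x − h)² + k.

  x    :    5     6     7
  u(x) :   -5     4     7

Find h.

7

First differences 9, 3; second difference -6 = 2a, so a = -3.
Expanding, the x-coefficient is −2ah = 6h; matching it to the data gives h = 7, and then k = 7.
So u(x) = -3(x − 7)² + 7.
Hence h = 7.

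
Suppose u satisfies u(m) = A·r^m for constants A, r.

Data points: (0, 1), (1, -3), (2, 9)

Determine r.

Consecutive ratio: -3/1 = -3, and 9/(-3) = -3, so r = -3.
Then A·(-3)^0 = 1 gives A = 1, and u(m) = 1·(-3)^m.

-3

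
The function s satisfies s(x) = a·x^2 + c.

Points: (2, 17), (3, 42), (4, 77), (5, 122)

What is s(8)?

317

From s(2) = 17 and s(3) = 42: 4a + c = 17 and 9a + c = 42.
Subtracting: 5a = 25, so a = 5; then c = 17 − 5·4 = -3.
So s(x) = 5x² − 3, and s(8) = 317.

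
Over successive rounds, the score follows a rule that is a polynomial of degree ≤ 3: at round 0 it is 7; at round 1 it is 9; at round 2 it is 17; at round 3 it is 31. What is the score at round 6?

109

Write the value at k as s(k).
Write s(k) = ak³ + bk² + ck + d; the 4 given values yield a linear system in the 4 coefficients.
Solving, the leading coefficient vanishes, and s(k) = 3k² - k + 7.
Then s(6) = 109.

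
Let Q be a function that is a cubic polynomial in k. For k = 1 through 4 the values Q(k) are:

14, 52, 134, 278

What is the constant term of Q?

Write Q(k) = ak³ + bk² + ck + d; the 4 given values yield a linear system in the 4 coefficients.
Solving, Q(k) = 3k³ + 4k² + 5k + 2.
The constant term is Q(0) = 2.

2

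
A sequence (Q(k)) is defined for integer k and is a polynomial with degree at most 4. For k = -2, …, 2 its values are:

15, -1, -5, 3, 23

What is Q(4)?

99

Write Q(k) = ak^4 + bk³ + ck² + dk + e; the 5 given values yield a linear system in the 5 coefficients.
Solving, the top 2 coefficients vanish, and Q(k) = 6k² + 2k - 5.
Then Q(4) = 99.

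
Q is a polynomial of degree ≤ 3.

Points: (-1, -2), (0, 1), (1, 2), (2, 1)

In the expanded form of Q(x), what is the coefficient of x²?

First differences: 3, 1, -1. Second differences: -2, -2.
Level-2 differences are constant, so Q has degree 2.
Fitting a degree-2 polynomial gives Q(x) = -x² + 2x + 1.
The coefficient of x² is -1.

-1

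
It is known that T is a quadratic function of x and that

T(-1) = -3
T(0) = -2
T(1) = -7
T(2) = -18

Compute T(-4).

First differences: 1, -5, -11. Second differences: -6, -6.
Level-2 differences are constant, so T has degree 2.
Fitting a degree-2 polynomial gives T(x) = -3x² - 2x - 2.
Then T(-4) = -42.

-42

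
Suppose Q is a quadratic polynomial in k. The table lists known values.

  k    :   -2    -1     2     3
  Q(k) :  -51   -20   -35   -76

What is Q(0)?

-7

Write Q(k) = ak² + bk + c; the 4 given values yield a linear system in the 3 coefficients.
Solving, Q(k) = -9k² + 4k - 7.
The constant term is Q(0) = -7.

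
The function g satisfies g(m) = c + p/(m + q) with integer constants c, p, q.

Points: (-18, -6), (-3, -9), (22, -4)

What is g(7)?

-1

(g(m) − c)(m + q) = p for each data point; the three points give a linear system in c and q, then p follows.
Solving: c = -5, q = -2, p = 20, so g(m) = -5 + 20/(m − 2).
Then g(7) = -5 + 20/5 = -1.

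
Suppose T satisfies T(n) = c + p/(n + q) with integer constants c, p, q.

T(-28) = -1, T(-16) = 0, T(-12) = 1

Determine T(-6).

(T(n) − c)(n + q) = p for each data point; the three points give a linear system in c and q, then p follows.
Solving: c = -2, q = 4, p = -24, so T(n) = -2 − 24/(n + 4).
Then T(-6) = -2 − 24/(-2) = 10.

10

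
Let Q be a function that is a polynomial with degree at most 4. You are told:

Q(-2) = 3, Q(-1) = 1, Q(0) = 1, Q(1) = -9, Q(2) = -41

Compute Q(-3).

19

First differences: -2, 0, -10, -32. Second differences: 2, -10, -22. Third differences: -12, -12.
Level-3 differences are constant, so Q has degree 3.
Fitting a degree-3 polynomial gives Q(x) = -2x³ - 5x² - 3x + 1.
Then Q(-3) = 19.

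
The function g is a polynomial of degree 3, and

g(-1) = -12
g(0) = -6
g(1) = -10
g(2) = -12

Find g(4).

Write g(t) = at³ + bt² + ct + d; the 4 given values yield a linear system in the 4 coefficients.
Solving, g(t) = 2t³ - 5t² - t - 6.
Then g(4) = 38.

38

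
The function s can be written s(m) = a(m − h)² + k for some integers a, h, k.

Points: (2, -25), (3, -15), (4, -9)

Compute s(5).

First differences 10, 6; second difference -4 = 2a, so a = -2.
Expanding, the m-coefficient is −2ah = 4h; matching it to the data gives h = 5, and then k = -7.
So s(m) = -2(m − 5)² − 7.
s(5) = -2·0² − 7 = -7.

-7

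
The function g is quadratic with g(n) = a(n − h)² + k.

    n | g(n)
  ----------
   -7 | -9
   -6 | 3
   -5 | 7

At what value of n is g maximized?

-5

First differences 12, 4; second difference -8 = 2a, so a = -4.
Expanding, the n-coefficient is −2ah = 8h; matching it to the data gives h = -5, and then k = 7.
So g(n) = -4(n + 5)² + 7.
Hence h = -5.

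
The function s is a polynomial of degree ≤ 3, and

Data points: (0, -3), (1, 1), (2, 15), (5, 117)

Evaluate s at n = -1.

Write s(n) = an³ + bn² + cn + d; the 4 given values yield a linear system in the 4 coefficients.
Solving, the leading coefficient vanishes, and s(n) = 5n² - n - 3.
Then s(-1) = 3.

3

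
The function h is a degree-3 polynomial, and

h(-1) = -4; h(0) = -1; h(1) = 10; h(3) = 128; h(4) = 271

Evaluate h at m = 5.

Write h(m) = am³ + bm² + cm + d; the 5 given values yield a linear system in the 4 coefficients.
Solving, h(m) = 3m³ + 4m² + 4m - 1.
Then h(5) = 494.

494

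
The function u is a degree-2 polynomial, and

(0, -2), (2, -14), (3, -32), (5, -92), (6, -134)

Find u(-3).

Write u(k) = ak² + bk + c; the 5 given values yield a linear system in the 3 coefficients.
Solving, u(k) = -4k² + 2k - 2.
Then u(-3) = -44.

-44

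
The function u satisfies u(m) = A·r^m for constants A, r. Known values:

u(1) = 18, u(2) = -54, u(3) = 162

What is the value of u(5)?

Consecutive ratio: -54/18 = -3, and 162/(-54) = -3, so r = -3.
Then A·(-3)^1 = 18 gives A = -6, and u(m) = -6·(-3)^m.
u(5) = -6·(-3)^5 = 1458.

1458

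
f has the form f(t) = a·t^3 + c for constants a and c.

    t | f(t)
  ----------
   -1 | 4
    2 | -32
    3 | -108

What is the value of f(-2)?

32

From f(-1) = 4 and f(2) = -32: -1a + c = 4 and 8a + c = -32.
Subtracting: 9a = -36, so a = -4; then c = 4 − (-4)·(-1) = 0.
So f(t) = -4t³ + 0, and f(-2) = 32.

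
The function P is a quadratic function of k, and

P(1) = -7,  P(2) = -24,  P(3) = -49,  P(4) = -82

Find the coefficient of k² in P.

First differences: -17, -25, -33. Second differences: -8, -8.
Level-2 differences are constant, so P has degree 2.
Fitting a degree-2 polynomial gives P(k) = -4k² - 5k + 2.
The coefficient of k² is -4.

-4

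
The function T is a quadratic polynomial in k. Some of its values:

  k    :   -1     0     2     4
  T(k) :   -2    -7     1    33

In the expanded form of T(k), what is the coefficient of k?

-2

Write T(k) = ak² + bk + c; the 4 given values yield a linear system in the 3 coefficients.
Solving, T(k) = 3k² - 2k - 7.
The coefficient of k is -2.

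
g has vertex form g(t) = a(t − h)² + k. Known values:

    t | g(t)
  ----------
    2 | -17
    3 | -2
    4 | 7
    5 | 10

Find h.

First differences 15, 9, 3; second difference -6 = 2a, so a = -3.
Expanding, the t-coefficient is −2ah = 6h; matching it to the data gives h = 5, and then k = 10.
So g(t) = -3(t − 5)² + 10.
Hence h = 5.

5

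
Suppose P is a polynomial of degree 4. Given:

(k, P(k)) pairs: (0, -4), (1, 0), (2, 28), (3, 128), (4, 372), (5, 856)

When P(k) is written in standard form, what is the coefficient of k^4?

First differences: 4, 28, 100, 244, 484. Second differences: 24, 72, 144, 240. Third differences: 48, 72, 96. Fourth differences: 24, 24.
Level-4 differences are constant, so P has degree 4.
Fitting a degree-4 polynomial gives P(k) = k^4 + 2k³ - k² + 2k - 4.
The coefficient of k^4 is 1.

1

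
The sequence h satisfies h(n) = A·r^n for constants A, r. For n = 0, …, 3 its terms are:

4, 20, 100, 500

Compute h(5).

12500

Consecutive ratio: 20/4 = 5, and 100/20 = 5, so r = 5.
Then A·5^0 = 4 gives A = 4, and h(n) = 4·5^n.
h(5) = 4·5^5 = 12500.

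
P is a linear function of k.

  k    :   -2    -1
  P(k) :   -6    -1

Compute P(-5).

Write P(k) = ak + b; the 2 given values yield a linear system in the 2 coefficients.
Solving, P(k) = 5k + 4.
Then P(-5) = -21.

-21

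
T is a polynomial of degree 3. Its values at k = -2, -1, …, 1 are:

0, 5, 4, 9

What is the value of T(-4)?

-76

Write T(k) = ak³ + bk² + ck + d; the 4 given values yield a linear system in the 4 coefficients.
Solving, T(k) = 2k³ + 3k² + 4.
Then T(-4) = -76.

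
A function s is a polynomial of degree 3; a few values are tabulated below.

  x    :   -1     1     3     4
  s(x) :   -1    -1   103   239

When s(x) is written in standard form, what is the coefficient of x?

-3

Write s(x) = ax³ + bx² + cx + d; the 4 given values yield a linear system in the 4 coefficients.
Solving, s(x) = 3x³ + 4x² - 3x - 5.
The coefficient of x is -3.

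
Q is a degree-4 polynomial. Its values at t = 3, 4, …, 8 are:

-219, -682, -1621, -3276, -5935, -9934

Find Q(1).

Write Q(t) = at^4 + bt³ + ct² + dt + e; the 6 given values yield a linear system in the 5 coefficients.
Solving, Q(t) = -2t^4 - 4t³ + 4t² + 7t - 6.
Then Q(1) = -1.

-1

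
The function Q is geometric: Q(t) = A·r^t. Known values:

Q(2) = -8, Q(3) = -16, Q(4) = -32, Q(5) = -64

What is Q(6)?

Consecutive ratio: -16/(-8) = 2, and -32/(-16) = 2, so r = 2.
Then A·2^2 = -8 gives A = -2, and Q(t) = -2·2^t.
Q(6) = -2·2^6 = -128.

-128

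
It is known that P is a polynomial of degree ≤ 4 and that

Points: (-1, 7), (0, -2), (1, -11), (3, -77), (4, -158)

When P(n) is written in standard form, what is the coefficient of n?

-7

Write P(n) = an^4 + bn³ + cn² + dn + e; the 5 given values yield a linear system in the 5 coefficients.
Solving, the leading coefficient vanishes, and P(n) = -2n³ - 7n - 2.
The coefficient of n is -7.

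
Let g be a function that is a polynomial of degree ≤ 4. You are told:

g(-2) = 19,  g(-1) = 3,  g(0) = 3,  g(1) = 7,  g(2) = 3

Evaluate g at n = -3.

63

First differences: -16, 0, 4, -4. Second differences: 16, 4, -8. Third differences: -12, -12.
Level-3 differences are constant, so g has degree 3.
Fitting a degree-3 polynomial gives g(n) = -2n³ + 2n² + 4n + 3.
Then g(-3) = 63.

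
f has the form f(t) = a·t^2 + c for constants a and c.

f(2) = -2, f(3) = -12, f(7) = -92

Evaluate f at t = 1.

4

From f(2) = -2 and f(3) = -12: 4a + c = -2 and 9a + c = -12.
Subtracting: 5a = -10, so a = -2; then c = -2 − (-2)·4 = 6.
So f(t) = -2t² + 6, and f(1) = 4.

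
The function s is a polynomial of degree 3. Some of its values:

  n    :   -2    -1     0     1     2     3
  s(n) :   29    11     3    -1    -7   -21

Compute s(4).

-49

Write s(n) = an³ + bn² + cn + d; the 6 given values yield a linear system in the 4 coefficients.
Solving, s(n) = -n³ + 2n² - 5n + 3.
Then s(4) = -49.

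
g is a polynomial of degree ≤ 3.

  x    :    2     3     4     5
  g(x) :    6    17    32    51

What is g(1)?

First differences: 11, 15, 19. Second differences: 4, 4.
Level-2 differences are constant, so g has degree 2.
Fitting a degree-2 polynomial gives g(x) = 2x² + x - 4.
Then g(1) = -1.

-1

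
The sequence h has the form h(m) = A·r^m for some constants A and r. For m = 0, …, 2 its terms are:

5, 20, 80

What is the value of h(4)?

Consecutive ratio: 20/5 = 4, and 80/20 = 4, so r = 4.
Then A·4^0 = 5 gives A = 5, and h(m) = 5·4^m.
h(4) = 5·4^4 = 1280.

1280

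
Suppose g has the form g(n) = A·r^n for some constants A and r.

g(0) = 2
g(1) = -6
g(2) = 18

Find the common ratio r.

-3

Consecutive ratio: -6/2 = -3, and 18/(-6) = -3, so r = -3.
Then A·(-3)^0 = 2 gives A = 2, and g(n) = 2·(-3)^n.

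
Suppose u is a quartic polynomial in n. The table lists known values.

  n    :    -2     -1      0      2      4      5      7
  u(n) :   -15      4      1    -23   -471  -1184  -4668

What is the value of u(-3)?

-128

Write u(n) = an^4 + bn³ + cn² + dn + e; the 7 given values yield a linear system in the 5 coefficients.
Solving, u(n) = -2n^4 + 3n² - 2n + 1.
Then u(-3) = -128.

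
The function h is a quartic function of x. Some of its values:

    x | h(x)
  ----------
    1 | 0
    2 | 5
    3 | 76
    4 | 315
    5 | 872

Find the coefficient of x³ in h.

Write h(x) = ax^4 + bx³ + cx² + dx + e; the 5 given values yield a linear system in the 5 coefficients.
Solving, h(x) = 2x^4 - 3x³ + x² - 7x + 7.
The coefficient of x³ is -3.

-3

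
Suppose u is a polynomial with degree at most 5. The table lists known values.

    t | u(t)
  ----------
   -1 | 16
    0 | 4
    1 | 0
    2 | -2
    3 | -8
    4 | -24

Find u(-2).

42

Write u(t) = at^5 + bt^4 + ct³ + dt² + et + p; the 6 given values yield a linear system in the 6 coefficients.
Solving, the top 2 coefficients vanish, and u(t) = -t³ + 4t² - 7t + 4.
Then u(-2) = 42.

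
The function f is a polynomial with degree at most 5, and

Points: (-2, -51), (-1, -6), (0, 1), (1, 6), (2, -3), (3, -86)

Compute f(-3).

-218

First differences: 45, 7, 5, -9, -83. Second differences: -38, -2, -14, -74. Third differences: 36, -12, -60. Fourth differences: -48, -48.
Level-4 differences are constant, so f has degree 4.
Fitting a degree-4 polynomial gives f(t) = -2t^4 + 2t³ + t² + 4t + 1.
Then f(-3) = -218.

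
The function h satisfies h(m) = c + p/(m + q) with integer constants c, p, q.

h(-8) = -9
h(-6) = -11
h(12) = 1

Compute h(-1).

-51

(h(m) − c)(m + q) = p for each data point; the three points give a linear system in c and q, then p follows.
Solving: c = -3, q = 0, p = 48, so h(m) = -3 + 48/(m + 0).
Then h(-1) = -3 + 48/(-1) = -51.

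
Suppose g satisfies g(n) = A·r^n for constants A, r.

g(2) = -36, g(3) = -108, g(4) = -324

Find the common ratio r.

Consecutive ratio: -108/(-36) = 3, and -324/(-108) = 3, so r = 3.
Then A·3^2 = -36 gives A = -4, and g(n) = -4·3^n.

3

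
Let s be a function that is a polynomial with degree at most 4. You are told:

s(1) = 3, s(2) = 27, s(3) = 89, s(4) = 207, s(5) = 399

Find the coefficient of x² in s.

1

Write s(x) = ax^4 + bx³ + cx² + dx + e; the 5 given values yield a linear system in the 5 coefficients.
Solving, the leading coefficient vanishes, and s(x) = 3x³ + x² - 1.
The coefficient of x² is 1.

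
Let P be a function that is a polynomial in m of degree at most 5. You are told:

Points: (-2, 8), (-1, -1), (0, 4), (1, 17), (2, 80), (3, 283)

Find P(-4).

Write P(m) = am^5 + bm^4 + cm³ + dm² + em + p; the 6 given values yield a linear system in the 6 coefficients.
Solving, the leading coefficient vanishes, and P(m) = 2m^4 + 3m³ + 2m² + 6m + 4.
Then P(-4) = 332.

332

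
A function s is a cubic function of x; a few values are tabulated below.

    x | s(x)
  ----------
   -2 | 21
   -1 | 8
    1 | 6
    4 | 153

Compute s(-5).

Write s(x) = ax³ + bx² + cx + d; the 4 given values yield a linear system in the 4 coefficients.
Solving, s(x) = x³ + 6x² - 2x + 1.
Then s(-5) = 36.

36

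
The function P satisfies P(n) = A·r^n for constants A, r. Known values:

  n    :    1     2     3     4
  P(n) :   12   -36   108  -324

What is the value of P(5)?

972

Consecutive ratio: -36/12 = -3, and 108/(-36) = -3, so r = -3.
Then A·(-3)^1 = 12 gives A = -4, and P(n) = -4·(-3)^n.
P(5) = -4·(-3)^5 = 972.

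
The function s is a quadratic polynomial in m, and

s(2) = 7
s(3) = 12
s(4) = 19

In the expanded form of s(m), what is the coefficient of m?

Write s(m) = am² + bm + c; the 3 given values yield a linear system in the 3 coefficients.
Solving, s(m) = m² + 3.
The coefficient of m is 0.

0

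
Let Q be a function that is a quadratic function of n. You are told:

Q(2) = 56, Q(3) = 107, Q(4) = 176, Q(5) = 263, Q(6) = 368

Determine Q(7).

491

Write Q(n) = an² + bn + c; the 5 given values yield a linear system in the 3 coefficients.
Solving, Q(n) = 9n² + 6n + 8.
Then Q(7) = 491.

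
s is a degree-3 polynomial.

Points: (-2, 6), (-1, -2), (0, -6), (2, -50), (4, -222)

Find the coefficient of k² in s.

Write s(k) = ak³ + bk² + ck + d; the 5 given values yield a linear system in the 4 coefficients.
Solving, s(k) = -2k³ - 4k² - 6k - 6.
The coefficient of k² is -4.

-4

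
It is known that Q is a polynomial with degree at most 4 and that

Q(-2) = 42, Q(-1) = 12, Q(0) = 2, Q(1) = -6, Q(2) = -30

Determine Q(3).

First differences: -30, -10, -8, -24. Second differences: 20, 2, -16. Third differences: -18, -18.
Level-3 differences are constant, so Q has degree 3.
Fitting a degree-3 polynomial gives Q(x) = -3x³ + x² - 6x + 2.
Then Q(3) = -88.

-88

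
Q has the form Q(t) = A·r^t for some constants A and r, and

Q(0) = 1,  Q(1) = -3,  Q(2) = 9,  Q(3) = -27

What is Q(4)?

Consecutive ratio: -3/1 = -3, and 9/(-3) = -3, so r = -3.
Then A·(-3)^0 = 1 gives A = 1, and Q(t) = 1·(-3)^t.
Q(4) = 1·(-3)^4 = 81.

81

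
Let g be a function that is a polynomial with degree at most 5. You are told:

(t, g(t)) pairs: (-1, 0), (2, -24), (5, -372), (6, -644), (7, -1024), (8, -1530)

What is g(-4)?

186

Write g(t) = at^5 + bt^4 + ct³ + dt² + et + p; the 6 given values yield a linear system in the 6 coefficients.
Solving, the top 2 coefficients vanish, and g(t) = -3t³ + t - 2.
Then g(-4) = 186.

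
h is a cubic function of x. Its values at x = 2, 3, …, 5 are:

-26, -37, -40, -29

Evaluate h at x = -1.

-5

Write h(x) = ax³ + bx² + cx + d; the 4 given values yield a linear system in the 4 coefficients.
Solving, h(x) = x³ - 5x² - 5x - 4.
Then h(-1) = -5.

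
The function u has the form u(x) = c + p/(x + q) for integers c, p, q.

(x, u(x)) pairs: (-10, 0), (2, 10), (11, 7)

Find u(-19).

(u(x) − c)(x + q) = p for each data point; the three points give a linear system in c and q, then p follows.
Solving: c = 5, q = 4, p = 30, so u(x) = 5 + 30/(x + 4).
Then u(-19) = 5 + 30/(-15) = 3.

3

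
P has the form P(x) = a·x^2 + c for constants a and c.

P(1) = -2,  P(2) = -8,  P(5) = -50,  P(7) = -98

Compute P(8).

From P(1) = -2 and P(2) = -8: 1a + c = -2 and 4a + c = -8.
Subtracting: 3a = -6, so a = -2; then c = -2 − (-2)·1 = 0.
So P(x) = -2x² + 0, and P(8) = -128.

-128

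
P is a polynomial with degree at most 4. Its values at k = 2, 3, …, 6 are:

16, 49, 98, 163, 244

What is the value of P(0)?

-2

First differences: 33, 49, 65, 81. Second differences: 16, 16, 16.
Level-2 differences are constant, so P has degree 2.
Fitting a degree-2 polynomial gives P(k) = 8k² - 7k - 2.
Then P(0) = -2.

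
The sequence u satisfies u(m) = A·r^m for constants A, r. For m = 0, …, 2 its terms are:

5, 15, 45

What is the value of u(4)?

405

Consecutive ratio: 15/5 = 3, and 45/15 = 3, so r = 3.
Then A·3^0 = 5 gives A = 5, and u(m) = 5·3^m.
u(4) = 5·3^4 = 405.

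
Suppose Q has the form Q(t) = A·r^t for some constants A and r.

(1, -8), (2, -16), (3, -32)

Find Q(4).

Consecutive ratio: -16/(-8) = 2, and -32/(-16) = 2, so r = 2.
Then A·2^1 = -8 gives A = -4, and Q(t) = -4·2^t.
Q(4) = -4·2^4 = -64.

-64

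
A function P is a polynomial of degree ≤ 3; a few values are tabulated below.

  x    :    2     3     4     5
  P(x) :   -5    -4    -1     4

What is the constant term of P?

Write P(x) = ax³ + bx² + cx + d; the 4 given values yield a linear system in the 4 coefficients.
Solving, the leading coefficient vanishes, and P(x) = x² - 4x - 1.
The constant term is P(0) = -1.

-1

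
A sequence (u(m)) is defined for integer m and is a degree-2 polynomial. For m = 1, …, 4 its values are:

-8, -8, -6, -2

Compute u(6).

12

First differences: 0, 2, 4. Second differences: 2, 2.
Level-2 differences are constant, so u has degree 2.
Fitting a degree-2 polynomial gives u(m) = m² - 3m - 6.
Then u(6) = 12.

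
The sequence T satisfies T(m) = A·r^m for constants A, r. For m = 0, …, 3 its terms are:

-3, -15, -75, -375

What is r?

Consecutive ratio: -15/(-3) = 5, and -75/(-15) = 5, so r = 5.
Then A·5^0 = -3 gives A = -3, and T(m) = -3·5^m.

5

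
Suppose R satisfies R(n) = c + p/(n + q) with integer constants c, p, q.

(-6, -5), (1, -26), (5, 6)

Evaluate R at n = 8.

(R(n) − c)(n + q) = p for each data point; the three points give a linear system in c and q, then p follows.
Solving: c = -2, q = -2, p = 24, so R(n) = -2 + 24/(n − 2).
Then R(8) = -2 + 24/6 = 2.

2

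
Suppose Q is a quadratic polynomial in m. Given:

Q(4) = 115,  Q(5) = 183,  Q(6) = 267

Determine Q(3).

Write Q(m) = am² + bm + c; the 3 given values yield a linear system in the 3 coefficients.
Solving, Q(m) = 8m² - 4m + 3.
Then Q(3) = 63.

63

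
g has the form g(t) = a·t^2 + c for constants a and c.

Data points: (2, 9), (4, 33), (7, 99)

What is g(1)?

From g(2) = 9 and g(4) = 33: 4a + c = 9 and 16a + c = 33.
Subtracting: 12a = 24, so a = 2; then c = 9 − 2·4 = 1.
So g(t) = 2t² + 1, and g(1) = 3.

3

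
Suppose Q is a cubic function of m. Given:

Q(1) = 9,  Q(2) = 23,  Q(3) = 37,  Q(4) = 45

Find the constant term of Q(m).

1

Write Q(m) = am³ + bm² + cm + d; the 4 given values yield a linear system in the 4 coefficients.
Solving, Q(m) = -m³ + 6m² + 3m + 1.
The constant term is Q(0) = 1.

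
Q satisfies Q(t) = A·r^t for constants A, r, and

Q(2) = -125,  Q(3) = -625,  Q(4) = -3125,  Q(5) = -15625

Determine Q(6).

Consecutive ratio: -625/(-125) = 5, and -3125/(-625) = 5, so r = 5.
Then A·5^2 = -125 gives A = -5, and Q(t) = -5·5^t.
Q(6) = -5·5^6 = -78125.

-78125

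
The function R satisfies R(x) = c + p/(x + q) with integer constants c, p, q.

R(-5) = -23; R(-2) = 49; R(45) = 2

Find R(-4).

(R(x) − c)(x + q) = p for each data point; the three points give a linear system in c and q, then p follows.
Solving: c = 1, q = 3, p = 48, so R(x) = 1 + 48/(x + 3).
Then R(-4) = 1 + 48/(-1) = -47.

-47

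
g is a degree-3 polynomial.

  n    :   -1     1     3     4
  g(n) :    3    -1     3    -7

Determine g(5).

Write g(n) = an³ + bn² + cn + d; the 4 given values yield a linear system in the 4 coefficients.
Solving, g(n) = -n³ + 4n² - n - 3.
Then g(5) = -33.

-33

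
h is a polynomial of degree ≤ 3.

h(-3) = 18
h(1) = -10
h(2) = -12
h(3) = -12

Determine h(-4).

Write h(x) = ax³ + bx² + cx + d; the 4 given values yield a linear system in the 4 coefficients.
Solving, the leading coefficient vanishes, and h(x) = x² - 5x - 6.
Then h(-4) = 30.

30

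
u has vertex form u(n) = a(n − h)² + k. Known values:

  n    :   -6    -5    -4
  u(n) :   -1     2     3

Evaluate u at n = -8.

First differences 3, 1; second difference -2 = 2a, so a = -1.
Expanding, the n-coefficient is −2ah = 2h; matching it to the data gives h = -4, and then k = 3.
So u(n) = -1(n + 4)² + 3.
u(-8) = -1·(-4)² + 3 = -13.

-13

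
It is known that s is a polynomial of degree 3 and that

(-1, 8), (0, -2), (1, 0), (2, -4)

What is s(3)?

-32

Write s(k) = ak³ + bk² + ck + d; the 4 given values yield a linear system in the 4 coefficients.
Solving, s(k) = -3k³ + 6k² - k - 2.
Then s(3) = -32.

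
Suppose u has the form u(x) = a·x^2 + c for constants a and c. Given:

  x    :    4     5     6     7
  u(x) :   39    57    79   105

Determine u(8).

From u(4) = 39 and u(5) = 57: 16a + c = 39 and 25a + c = 57.
Subtracting: 9a = 18, so a = 2; then c = 39 − 2·16 = 7.
So u(x) = 2x² + 7, and u(8) = 135.

135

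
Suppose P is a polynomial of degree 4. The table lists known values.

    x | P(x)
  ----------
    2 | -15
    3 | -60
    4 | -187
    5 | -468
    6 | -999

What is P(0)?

Write P(x) = ax^4 + bx³ + cx² + dx + e; the 5 given values yield a linear system in the 5 coefficients.
Solving, P(x) = -x^4 + 2x³ - 4x² + 2x - 3.
The constant term is P(0) = -3.

-3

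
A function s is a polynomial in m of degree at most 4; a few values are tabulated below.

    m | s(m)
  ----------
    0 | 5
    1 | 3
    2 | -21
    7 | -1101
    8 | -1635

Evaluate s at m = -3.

Write s(m) = am^4 + bm³ + cm² + dm + e; the 5 given values yield a linear system in the 5 coefficients.
Solving, the leading coefficient vanishes, and s(m) = -3m³ - 2m² + 3m + 5.
Then s(-3) = 59.

59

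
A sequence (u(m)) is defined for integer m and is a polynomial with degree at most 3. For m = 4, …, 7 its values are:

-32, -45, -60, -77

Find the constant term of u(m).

Write u(m) = am³ + bm² + cm + d; the 4 given values yield a linear system in the 4 coefficients.
Solving, the leading coefficient vanishes, and u(m) = -m² - 4m.
The constant term is u(0) = 0.

0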